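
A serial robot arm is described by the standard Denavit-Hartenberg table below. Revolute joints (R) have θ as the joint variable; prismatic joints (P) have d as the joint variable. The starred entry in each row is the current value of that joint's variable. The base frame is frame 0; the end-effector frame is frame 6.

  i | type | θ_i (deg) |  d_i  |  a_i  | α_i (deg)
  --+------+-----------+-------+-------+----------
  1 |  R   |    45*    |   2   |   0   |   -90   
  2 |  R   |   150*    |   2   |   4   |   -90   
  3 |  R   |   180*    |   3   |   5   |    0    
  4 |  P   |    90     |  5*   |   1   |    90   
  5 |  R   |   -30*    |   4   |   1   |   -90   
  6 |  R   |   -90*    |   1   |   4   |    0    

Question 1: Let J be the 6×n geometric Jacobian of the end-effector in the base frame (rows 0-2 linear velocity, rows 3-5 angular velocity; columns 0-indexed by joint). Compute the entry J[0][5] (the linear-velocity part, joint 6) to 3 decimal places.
axis z_5 = (-0.6597,0.0474,0.7500); lever o_n−o_5 = (1.7898,2.4969,2.7500)
cross product → J_v[:, 5] = (-1.7424,3.1566,-1.7321)
J_ω[:, 5] = z_5
entry J[0][5] = -1.7424

-1.742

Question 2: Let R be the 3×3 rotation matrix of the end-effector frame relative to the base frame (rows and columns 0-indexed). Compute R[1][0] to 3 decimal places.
0.612

End-effector x-axis (col 0 of R) = (0.6124,0.6124,0.5000)
R[1][0] = 0.6124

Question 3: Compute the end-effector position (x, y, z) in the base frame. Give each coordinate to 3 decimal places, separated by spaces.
after link 1: o_1 = (0.0000, 0.0000, 2.0000)
after link 2: o_2 = (-3.8637, -1.0353, 0.0000)
after link 3: o_3 = (-1.8625, 0.9659, 5.0981)
after link 4: o_4 = (-4.3374, -0.0947, 9.4282)
after link 5: o_5 = (-2.3235, 3.1439, 10.9952)
after link 6: o_6 = (-0.5337, 5.6408, 13.7452)

-0.534 5.641 13.745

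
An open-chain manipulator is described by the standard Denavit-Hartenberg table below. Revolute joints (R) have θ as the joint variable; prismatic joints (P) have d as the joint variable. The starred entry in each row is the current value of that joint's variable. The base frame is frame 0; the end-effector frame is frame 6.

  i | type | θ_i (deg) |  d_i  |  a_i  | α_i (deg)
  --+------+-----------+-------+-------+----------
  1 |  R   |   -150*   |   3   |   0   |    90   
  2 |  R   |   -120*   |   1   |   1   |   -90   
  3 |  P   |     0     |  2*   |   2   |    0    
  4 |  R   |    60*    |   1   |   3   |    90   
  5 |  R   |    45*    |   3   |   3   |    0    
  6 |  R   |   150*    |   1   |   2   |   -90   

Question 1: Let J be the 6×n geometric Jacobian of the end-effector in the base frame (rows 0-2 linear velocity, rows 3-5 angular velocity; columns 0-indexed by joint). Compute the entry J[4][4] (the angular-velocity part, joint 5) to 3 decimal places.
axis z_4 = (0.1250,0.6495,-0.7500); lever o_n−o_4 = (-0.5797,1.7852,-3.8839)
cross product → J_v[:, 4] = (-1.1837,0.9203,0.5997)
J_ω[:, 4] = z_4
entry J[4][4] = 0.6495

0.650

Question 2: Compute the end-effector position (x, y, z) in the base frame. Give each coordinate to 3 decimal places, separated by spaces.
-0.082 0.227 -6.281

after link 1: o_1 = (0.0000, 0.0000, 3.0000)
after link 2: o_2 = (-0.0670, 1.1160, 2.1340)
after link 3: o_3 = (-0.7010, 0.7500, -0.5981)
after link 4: o_4 = (0.4976, -1.5580, -2.3971)
after link 5: o_5 = (0.6594, -1.8538, -6.6263)
after link 6: o_6 = (-0.0821, 0.2272, -6.2810)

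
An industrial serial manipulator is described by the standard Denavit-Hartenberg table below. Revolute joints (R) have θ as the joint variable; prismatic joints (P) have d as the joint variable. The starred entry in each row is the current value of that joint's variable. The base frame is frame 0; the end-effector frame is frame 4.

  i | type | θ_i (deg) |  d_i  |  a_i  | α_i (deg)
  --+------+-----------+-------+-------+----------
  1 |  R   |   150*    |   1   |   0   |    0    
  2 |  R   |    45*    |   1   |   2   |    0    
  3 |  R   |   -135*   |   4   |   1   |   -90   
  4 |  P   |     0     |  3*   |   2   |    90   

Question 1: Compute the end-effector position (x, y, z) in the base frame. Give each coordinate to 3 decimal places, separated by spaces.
after link 1: o_1 = (0.0000, 0.0000, 1.0000)
after link 2: o_2 = (-1.9319, -0.5176, 2.0000)
after link 3: o_3 = (-1.4319, 0.3484, 6.0000)
after link 4: o_4 = (-3.0299, 3.5804, 6.0000)

-3.030 3.580 6.000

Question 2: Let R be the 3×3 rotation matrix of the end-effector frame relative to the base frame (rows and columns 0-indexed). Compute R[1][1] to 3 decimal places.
0.500

End-effector y-axis (col 1 of R) = (-0.8660,0.5000,0.0000)
R[1][1] = 0.5000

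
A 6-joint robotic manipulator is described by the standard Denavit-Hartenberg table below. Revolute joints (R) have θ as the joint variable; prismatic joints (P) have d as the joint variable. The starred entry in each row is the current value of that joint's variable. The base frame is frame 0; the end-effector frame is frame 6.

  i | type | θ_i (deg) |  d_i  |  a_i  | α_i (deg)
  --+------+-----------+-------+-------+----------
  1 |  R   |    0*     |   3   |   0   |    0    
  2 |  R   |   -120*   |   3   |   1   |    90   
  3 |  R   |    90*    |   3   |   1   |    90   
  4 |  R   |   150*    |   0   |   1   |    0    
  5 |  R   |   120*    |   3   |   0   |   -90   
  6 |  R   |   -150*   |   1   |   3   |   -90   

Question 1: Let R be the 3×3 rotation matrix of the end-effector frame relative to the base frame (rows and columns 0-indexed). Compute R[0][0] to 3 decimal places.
End-effector x-axis (col 0 of R) = (-1.0000,-0.0000,0.0000)
R[0][0] = -1.0000

-1.000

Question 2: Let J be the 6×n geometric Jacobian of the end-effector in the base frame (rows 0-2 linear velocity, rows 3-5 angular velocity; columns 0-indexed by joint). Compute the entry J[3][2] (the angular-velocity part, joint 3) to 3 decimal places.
axis z_2 = (-0.8660,0.5000,0.0000); lever o_n−o_2 = (-7.5311,-0.8481,1.1340)
cross product → J_v[:, 2] = (0.5670,0.9821,4.5000)
J_ω[:, 2] = z_2
entry J[3][2] = -0.8660

-0.866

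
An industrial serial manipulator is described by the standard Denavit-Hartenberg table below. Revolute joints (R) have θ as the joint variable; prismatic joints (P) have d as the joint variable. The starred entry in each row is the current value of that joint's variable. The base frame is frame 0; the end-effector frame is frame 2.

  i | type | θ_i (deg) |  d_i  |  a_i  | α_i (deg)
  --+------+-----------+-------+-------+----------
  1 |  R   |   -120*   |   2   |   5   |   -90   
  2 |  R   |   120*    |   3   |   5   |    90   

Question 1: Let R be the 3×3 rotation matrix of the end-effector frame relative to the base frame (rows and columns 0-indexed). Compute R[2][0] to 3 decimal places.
-0.866

End-effector x-axis (col 0 of R) = (0.2500,0.4330,-0.8660)
R[2][0] = -0.8660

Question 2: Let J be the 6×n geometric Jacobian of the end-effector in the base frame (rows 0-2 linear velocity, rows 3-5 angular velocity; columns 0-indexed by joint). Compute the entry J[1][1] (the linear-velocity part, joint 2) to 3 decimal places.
3.750

axis z_1 = (0.8660,-0.5000,0.0000); lever o_n−o_1 = (3.8481,0.6651,-4.3301)
cross product → J_v[:, 1] = (2.1651,3.7500,2.5000)
J_ω[:, 1] = z_1
entry J[1][1] = 3.7500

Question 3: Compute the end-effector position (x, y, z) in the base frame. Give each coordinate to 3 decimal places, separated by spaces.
1.348 -3.665 -2.330

after link 1: o_1 = (-2.5000, -4.3301, 2.0000)
after link 2: o_2 = (1.3481, -3.6651, -2.3301)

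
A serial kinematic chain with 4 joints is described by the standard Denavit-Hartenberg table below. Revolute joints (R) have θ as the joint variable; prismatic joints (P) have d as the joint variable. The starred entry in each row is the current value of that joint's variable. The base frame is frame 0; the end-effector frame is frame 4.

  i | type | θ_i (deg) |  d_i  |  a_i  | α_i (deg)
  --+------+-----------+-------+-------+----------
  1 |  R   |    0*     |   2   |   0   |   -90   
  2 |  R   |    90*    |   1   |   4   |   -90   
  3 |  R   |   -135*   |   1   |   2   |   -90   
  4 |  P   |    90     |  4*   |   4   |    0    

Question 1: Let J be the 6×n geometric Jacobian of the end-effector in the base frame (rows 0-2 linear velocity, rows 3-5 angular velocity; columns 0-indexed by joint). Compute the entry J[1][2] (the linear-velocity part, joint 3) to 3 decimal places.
-1.414

axis z_2 = (-1.0000,0.0000,-0.0000); lever o_n−o_2 = (3.0000,4.2426,-1.4142)
cross product → J_v[:, 2] = (0.0000,-1.4142,-4.2426)
J_ω[:, 2] = z_2
entry J[1][2] = -1.4142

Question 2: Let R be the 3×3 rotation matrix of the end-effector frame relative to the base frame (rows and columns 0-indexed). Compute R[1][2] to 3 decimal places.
End-effector z-axis (col 2 of R) = (0.0000,0.7071,-0.7071)
R[1][2] = 0.7071

0.707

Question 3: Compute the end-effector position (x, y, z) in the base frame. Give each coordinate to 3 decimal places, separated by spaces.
3.000 5.243 -3.414

after link 1: o_1 = (0.0000, 0.0000, 2.0000)
after link 2: o_2 = (0.0000, 1.0000, -2.0000)
after link 3: o_3 = (-1.0000, 2.4142, -0.5858)
after link 4: o_4 = (3.0000, 5.2426, -3.4142)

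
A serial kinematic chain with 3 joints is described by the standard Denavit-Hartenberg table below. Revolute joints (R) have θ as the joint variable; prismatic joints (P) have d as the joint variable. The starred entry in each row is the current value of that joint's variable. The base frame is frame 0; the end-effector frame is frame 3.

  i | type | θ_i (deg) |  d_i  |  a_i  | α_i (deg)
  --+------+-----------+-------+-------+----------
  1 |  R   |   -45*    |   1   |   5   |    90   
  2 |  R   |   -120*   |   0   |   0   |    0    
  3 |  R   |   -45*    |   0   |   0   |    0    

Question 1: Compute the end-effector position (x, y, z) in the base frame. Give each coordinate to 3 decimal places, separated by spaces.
after link 1: o_1 = (3.5355, -3.5355, 1.0000)
after link 2: o_2 = (3.5355, -3.5355, 1.0000)
after link 3: o_3 = (3.5355, -3.5355, 1.0000)

3.536 -3.536 1.000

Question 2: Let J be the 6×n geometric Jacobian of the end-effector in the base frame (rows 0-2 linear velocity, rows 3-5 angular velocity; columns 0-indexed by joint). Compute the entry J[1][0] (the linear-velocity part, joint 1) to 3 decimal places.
axis z_0 = ẑ; lever o_n−o_0 = (3.5355,-3.5355,1.0000)
cross product → J_v[:, 0] = (3.5355,3.5355,-0.0000)
J_ω[:, 0] = z_0
entry J[1][0] = 3.5355

3.536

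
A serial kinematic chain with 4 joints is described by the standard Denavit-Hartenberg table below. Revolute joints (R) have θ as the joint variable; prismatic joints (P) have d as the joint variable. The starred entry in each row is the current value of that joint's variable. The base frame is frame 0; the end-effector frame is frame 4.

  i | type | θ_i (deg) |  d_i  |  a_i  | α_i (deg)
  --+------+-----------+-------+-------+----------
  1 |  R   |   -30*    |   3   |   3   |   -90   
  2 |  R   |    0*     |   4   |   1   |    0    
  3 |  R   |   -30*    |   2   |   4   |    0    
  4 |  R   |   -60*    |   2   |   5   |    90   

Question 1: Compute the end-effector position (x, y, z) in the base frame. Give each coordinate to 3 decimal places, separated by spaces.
10.464 3.196 10.000

after link 1: o_1 = (2.5981, -1.5000, 3.0000)
after link 2: o_2 = (5.4641, 1.4641, 3.0000)
after link 3: o_3 = (9.4641, 1.4641, 5.0000)
after link 4: o_4 = (10.4641, 3.1962, 10.0000)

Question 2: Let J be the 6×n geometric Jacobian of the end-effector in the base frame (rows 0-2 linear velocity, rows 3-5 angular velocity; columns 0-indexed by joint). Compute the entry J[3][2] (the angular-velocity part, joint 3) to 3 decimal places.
axis z_2 = (0.5000,0.8660,0.0000); lever o_n−o_2 = (5.0000,1.7321,7.0000)
cross product → J_v[:, 2] = (6.0622,-3.5000,-3.4641)
J_ω[:, 2] = z_2
entry J[3][2] = 0.5000

0.500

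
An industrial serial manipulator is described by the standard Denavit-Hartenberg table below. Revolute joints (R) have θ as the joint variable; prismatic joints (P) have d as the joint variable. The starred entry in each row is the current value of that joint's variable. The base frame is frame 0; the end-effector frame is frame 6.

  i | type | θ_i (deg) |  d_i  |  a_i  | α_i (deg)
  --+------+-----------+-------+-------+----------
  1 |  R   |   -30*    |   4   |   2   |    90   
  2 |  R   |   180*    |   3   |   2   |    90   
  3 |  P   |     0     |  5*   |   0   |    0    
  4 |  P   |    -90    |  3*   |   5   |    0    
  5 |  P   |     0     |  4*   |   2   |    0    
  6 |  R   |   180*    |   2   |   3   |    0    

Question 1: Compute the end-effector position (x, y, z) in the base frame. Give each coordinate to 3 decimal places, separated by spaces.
0.500 0.866 18.000

after link 1: o_1 = (1.7321, -1.0000, 4.0000)
after link 2: o_2 = (-1.5000, -2.5981, 4.0000)
after link 3: o_3 = (-1.5000, -2.5981, 9.0000)
after link 4: o_4 = (1.0000, 1.7321, 12.0000)
after link 5: o_5 = (2.0000, 3.4641, 16.0000)
after link 6: o_6 = (0.5000, 0.8660, 18.0000)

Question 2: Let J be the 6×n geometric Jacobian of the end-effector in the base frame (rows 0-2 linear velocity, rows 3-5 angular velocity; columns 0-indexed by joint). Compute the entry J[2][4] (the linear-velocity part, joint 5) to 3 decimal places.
prismatic axis z_4 = (0.0000,-0.0000,1.0000)
J_v[:, 4] = z_4; J_ω[:, 4] = (0,0,0)
entry J[2][4] = 1.0000

1.000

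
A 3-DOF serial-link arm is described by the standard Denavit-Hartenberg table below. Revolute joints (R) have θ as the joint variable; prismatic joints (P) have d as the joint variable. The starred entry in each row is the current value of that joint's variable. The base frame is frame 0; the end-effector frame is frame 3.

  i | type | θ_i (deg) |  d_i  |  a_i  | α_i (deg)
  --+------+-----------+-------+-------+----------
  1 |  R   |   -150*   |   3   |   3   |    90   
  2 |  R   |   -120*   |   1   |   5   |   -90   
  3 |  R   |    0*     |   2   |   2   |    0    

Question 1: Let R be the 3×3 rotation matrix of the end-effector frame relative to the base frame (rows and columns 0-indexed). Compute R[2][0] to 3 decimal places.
End-effector x-axis (col 0 of R) = (0.4330,0.2500,-0.8660)
R[2][0] = -0.8660

-0.866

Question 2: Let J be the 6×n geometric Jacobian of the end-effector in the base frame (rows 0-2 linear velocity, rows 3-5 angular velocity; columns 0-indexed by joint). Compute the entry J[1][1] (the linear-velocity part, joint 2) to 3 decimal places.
axis z_1 = (-0.5000,0.8660,0.0000); lever o_n−o_1 = (1.0311,1.7500,-7.0622)
cross product → J_v[:, 1] = (-6.1160,-3.5311,-1.7679)
J_ω[:, 1] = z_1
entry J[1][1] = -3.5311

-3.531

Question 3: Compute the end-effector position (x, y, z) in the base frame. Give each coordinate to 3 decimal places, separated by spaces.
after link 1: o_1 = (-2.5981, -1.5000, 3.0000)
after link 2: o_2 = (-0.9330, 0.6160, -1.3301)
after link 3: o_3 = (-1.5670, 0.2500, -4.0622)

-1.567 0.250 -4.062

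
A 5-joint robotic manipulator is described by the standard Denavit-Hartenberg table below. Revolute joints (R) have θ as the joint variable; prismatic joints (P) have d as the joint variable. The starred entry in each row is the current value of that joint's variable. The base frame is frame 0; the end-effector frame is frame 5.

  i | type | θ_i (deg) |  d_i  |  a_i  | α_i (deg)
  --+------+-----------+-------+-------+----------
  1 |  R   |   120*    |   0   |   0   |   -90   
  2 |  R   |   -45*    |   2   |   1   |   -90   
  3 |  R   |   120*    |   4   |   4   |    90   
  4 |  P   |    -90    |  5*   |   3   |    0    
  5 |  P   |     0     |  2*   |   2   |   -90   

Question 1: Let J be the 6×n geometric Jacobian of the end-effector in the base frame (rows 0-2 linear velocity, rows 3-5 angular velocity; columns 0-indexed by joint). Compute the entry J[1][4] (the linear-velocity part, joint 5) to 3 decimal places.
0.780

prismatic axis z_4 = (0.1268,0.7803,0.6124)
J_v[:, 4] = z_4; J_ω[:, 4] = (0,0,0)
entry J[1][4] = 0.7803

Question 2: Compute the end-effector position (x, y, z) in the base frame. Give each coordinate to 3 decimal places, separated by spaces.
2.863 4.970 4.287

after link 1: o_1 = (0.0000, 0.0000, 0.0000)
after link 2: o_2 = (-2.0856, -0.3876, 0.7071)
after link 3: o_3 = (0.2073, 2.5692, -3.5355)
after link 4: o_4 = (1.9021, 4.6337, 1.6476)
after link 5: o_5 = (2.8628, 4.9696, 4.2866)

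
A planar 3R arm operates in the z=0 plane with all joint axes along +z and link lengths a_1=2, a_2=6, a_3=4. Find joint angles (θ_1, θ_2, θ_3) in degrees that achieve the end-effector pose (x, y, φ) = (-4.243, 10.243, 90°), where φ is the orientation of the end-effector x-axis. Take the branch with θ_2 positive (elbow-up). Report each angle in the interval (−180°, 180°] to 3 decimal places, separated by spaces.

wrist centre = target − a_3·(cos φ, sin φ) = (-4.2430, 6.2430)
cos θ_2 = (56.9781−2²−6²)/(2·2·6) = 0.7074; θ_2 = 44.9746° (elbow-up)
β = atan2(6.2430,-4.2430) = 124.2016°; ψ = atan2(4.2408,6.2445) = 34.1811°
θ_1 = β − ψ = 90.0206°
θ_3 = φ − θ_1 − θ_2 = -44.9951° (wrapped to (-180°,180°])

90.021 44.975 -44.995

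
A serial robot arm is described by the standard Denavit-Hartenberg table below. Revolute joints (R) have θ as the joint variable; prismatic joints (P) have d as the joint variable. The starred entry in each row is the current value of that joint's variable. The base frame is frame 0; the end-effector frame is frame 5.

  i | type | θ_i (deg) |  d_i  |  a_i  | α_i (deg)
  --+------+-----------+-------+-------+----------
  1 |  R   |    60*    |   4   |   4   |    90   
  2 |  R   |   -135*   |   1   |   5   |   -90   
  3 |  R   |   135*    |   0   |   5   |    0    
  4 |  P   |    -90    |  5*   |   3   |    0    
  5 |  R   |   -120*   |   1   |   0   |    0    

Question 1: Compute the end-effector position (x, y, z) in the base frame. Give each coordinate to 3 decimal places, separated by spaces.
after link 1: o_1 = (2.0000, 3.4641, 4.0000)
after link 2: o_2 = (1.0983, -0.0978, 0.4645)
after link 3: o_3 = (-0.7136, 3.8351, 2.9645)
after link 4: o_4 = (-1.5330, 6.6586, -2.0711)
after link 5: o_5 = (-1.1794, 7.2709, -2.7782)

-1.179 7.271 -2.778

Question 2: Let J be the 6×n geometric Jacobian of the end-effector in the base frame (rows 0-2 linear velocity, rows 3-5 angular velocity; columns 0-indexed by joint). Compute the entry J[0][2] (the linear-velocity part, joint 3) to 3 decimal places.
3.225

axis z_2 = (0.3536,0.6124,-0.7071); lever o_n−o_2 = (-2.2777,7.3687,-3.2426)
cross product → J_v[:, 2] = (3.2247,2.7570,4.0000)
J_ω[:, 2] = z_2
entry J[0][2] = 3.2247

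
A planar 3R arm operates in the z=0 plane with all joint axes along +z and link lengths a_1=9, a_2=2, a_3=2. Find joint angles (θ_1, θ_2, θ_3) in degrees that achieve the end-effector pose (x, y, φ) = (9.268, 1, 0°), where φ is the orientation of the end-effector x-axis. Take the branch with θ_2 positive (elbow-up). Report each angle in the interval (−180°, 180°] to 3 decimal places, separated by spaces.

-0.001 149.998 -149.997

wrist centre = target − a_3·(cos φ, sin φ) = (7.2680, 1.0000)
cos θ_2 = (53.8238−9²−2²)/(2·9·2) = -0.8660; θ_2 = 149.9976° (elbow-up)
β = atan2(1.0000,7.2680) = 7.8341°; ψ = atan2(1.0001,7.2680) = 7.8347°
θ_1 = β − ψ = -0.0006°
θ_3 = φ − θ_1 − θ_2 = -149.9971° (wrapped to (-180°,180°])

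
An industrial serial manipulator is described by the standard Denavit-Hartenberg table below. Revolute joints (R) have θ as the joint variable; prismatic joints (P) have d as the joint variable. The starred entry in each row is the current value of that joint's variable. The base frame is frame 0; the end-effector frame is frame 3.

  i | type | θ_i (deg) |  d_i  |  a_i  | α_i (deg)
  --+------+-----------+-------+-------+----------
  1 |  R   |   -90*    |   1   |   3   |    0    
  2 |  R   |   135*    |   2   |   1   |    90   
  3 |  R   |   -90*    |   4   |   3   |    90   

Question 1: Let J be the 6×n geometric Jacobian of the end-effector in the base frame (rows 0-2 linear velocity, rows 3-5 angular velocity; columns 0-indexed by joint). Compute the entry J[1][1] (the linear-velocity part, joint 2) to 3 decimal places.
3.536

axis z_1 = (0.0000,0.0000,1.0000); lever o_n−o_1 = (3.5355,-2.1213,-1.0000)
cross product → J_v[:, 1] = (2.1213,3.5355,-0.0000)
J_ω[:, 1] = z_1
entry J[1][1] = 3.5355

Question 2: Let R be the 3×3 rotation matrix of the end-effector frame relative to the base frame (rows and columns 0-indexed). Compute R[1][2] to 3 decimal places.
-0.707

End-effector z-axis (col 2 of R) = (-0.7071,-0.7071,-0.0000)
R[1][2] = -0.7071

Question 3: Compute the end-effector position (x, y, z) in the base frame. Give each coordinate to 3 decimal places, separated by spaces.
after link 1: o_1 = (0.0000, -3.0000, 1.0000)
after link 2: o_2 = (0.7071, -2.2929, 3.0000)
after link 3: o_3 = (3.5355, -5.1213, 0.0000)

3.536 -5.121 0.000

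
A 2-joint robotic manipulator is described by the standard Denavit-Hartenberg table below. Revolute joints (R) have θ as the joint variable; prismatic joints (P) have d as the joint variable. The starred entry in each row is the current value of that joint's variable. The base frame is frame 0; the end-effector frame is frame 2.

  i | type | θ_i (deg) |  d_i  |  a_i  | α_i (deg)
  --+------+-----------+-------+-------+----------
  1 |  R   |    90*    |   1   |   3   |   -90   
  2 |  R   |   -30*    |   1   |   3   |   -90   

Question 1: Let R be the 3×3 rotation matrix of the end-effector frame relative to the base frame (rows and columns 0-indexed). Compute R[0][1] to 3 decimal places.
End-effector y-axis (col 1 of R) = (1.0000,-0.0000,-0.0000)
R[0][1] = 1.0000

1.000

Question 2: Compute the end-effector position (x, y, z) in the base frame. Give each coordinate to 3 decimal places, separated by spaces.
after link 1: o_1 = (0.0000, 3.0000, 1.0000)
after link 2: o_2 = (-1.0000, 5.5981, 2.5000)

-1.000 5.598 2.500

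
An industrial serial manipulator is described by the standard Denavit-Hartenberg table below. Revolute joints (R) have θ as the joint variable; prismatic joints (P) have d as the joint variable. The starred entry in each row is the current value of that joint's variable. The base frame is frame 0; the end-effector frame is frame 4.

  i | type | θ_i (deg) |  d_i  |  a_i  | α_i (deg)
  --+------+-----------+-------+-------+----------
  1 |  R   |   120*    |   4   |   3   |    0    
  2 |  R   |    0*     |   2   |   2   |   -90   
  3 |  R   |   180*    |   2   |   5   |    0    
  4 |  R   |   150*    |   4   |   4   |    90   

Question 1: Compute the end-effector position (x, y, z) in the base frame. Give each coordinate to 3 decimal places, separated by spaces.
-6.928 0.000 8.000

after link 1: o_1 = (-1.5000, 2.5981, 4.0000)
after link 2: o_2 = (-2.5000, 4.3301, 6.0000)
after link 3: o_3 = (-1.7321, -1.0000, 6.0000)
after link 4: o_4 = (-6.9282, 0.0000, 8.0000)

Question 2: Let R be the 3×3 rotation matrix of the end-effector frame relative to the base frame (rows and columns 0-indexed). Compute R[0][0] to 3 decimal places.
-0.433

End-effector x-axis (col 0 of R) = (-0.4330,0.7500,0.5000)
R[0][0] = -0.4330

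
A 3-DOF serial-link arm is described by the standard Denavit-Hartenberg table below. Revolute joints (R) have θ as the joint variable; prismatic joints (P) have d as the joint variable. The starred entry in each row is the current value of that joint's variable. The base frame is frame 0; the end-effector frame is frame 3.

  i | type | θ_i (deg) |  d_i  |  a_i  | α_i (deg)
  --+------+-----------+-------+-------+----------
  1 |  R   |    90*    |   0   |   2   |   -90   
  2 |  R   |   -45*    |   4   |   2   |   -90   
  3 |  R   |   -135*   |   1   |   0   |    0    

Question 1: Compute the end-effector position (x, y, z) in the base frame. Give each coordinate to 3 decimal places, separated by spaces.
after link 1: o_1 = (0.0000, 2.0000, 0.0000)
after link 2: o_2 = (-4.0000, 3.4142, 1.4142)
after link 3: o_3 = (-4.0000, 4.1213, 0.7071)

-4.000 4.121 0.707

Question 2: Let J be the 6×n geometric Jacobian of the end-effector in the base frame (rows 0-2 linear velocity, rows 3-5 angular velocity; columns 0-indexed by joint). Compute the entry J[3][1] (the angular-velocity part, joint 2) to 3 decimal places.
-1.000

axis z_1 = (-1.0000,0.0000,0.0000); lever o_n−o_1 = (-4.0000,2.1213,0.7071)
cross product → J_v[:, 1] = (-0.0000,0.7071,-2.1213)
J_ω[:, 1] = z_1
entry J[3][1] = -1.0000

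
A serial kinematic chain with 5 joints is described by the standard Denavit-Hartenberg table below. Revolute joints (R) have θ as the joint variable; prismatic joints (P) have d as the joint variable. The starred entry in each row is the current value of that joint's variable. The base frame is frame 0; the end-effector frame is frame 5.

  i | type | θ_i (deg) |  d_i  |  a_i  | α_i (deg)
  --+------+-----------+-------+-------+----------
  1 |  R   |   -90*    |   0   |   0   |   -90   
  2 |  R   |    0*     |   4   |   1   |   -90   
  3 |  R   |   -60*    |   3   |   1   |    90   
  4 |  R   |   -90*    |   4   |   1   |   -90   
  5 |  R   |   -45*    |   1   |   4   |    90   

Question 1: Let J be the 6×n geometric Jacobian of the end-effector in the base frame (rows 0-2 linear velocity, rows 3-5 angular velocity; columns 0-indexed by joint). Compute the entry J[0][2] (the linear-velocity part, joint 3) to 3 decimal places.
axis z_2 = (0.0000,0.0000,-1.0000); lever o_n−o_2 = (5.1463,4.9136,0.8284)
cross product → J_v[:, 2] = (4.9136,-5.1463,0.0000)
J_ω[:, 2] = z_2
entry J[0][2] = 4.9136

4.914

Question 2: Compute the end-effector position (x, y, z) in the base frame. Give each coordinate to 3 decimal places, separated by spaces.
after link 1: o_1 = (0.0000, 0.0000, 0.0000)
after link 2: o_2 = (4.0000, -1.0000, 0.0000)
after link 3: o_3 = (4.8660, -1.5000, -3.0000)
after link 4: o_4 = (6.8660, 1.9641, -2.0000)
after link 5: o_5 = (9.1463, 3.9136, 0.8284)

9.146 3.914 0.828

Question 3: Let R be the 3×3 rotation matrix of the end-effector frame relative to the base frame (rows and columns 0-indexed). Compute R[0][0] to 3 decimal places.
End-effector x-axis (col 0 of R) = (0.3536,0.6124,0.7071)
R[0][0] = 0.3536

0.354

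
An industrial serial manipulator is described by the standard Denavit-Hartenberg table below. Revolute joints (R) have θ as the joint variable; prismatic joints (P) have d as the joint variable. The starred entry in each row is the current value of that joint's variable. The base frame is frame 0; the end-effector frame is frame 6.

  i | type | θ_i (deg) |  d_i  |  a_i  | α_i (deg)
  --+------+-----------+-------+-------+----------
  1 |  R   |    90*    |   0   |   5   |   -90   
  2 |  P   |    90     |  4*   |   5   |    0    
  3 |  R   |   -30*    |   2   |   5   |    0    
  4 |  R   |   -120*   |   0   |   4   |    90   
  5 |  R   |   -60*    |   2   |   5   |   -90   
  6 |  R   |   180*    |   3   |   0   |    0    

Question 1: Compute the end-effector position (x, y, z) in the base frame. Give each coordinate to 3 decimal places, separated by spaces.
-3.170 10.317 -0.451

after link 1: o_1 = (0.0000, 5.0000, 0.0000)
after link 2: o_2 = (-4.0000, 5.0000, -5.0000)
after link 3: o_3 = (-6.0000, 7.5000, -9.3301)
after link 4: o_4 = (-6.0000, 9.5000, -5.8660)
after link 5: o_5 = (-1.6699, 9.0179, -2.7010)
after link 6: o_6 = (-3.1699, 10.3170, -0.4510)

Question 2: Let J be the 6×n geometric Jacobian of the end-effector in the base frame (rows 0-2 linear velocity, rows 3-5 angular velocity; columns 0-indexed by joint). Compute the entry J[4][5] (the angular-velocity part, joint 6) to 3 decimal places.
axis z_5 = (-0.5000,0.4330,0.7500); lever o_n−o_5 = (-1.5000,1.2990,2.2500)
cross product → J_v[:, 5] = (0.0000,0.0000,0.0000)
J_ω[:, 5] = z_5
entry J[4][5] = 0.4330

0.433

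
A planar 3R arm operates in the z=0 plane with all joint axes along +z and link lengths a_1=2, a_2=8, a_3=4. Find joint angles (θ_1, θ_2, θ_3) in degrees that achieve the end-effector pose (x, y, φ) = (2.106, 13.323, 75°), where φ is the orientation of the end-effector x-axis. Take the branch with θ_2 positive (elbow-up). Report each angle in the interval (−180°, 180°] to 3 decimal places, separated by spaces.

47.080 45.007 -17.086

wrist centre = target − a_3·(cos φ, sin φ) = (1.0707, 9.4593)
cos θ_2 = (90.6247−2²−8²)/(2·2·8) = 0.7070; θ_2 = 45.0068° (elbow-up)
β = atan2(9.4593,1.0707) = 83.5420°; ψ = atan2(5.6575,7.6562) = 36.4625°
θ_1 = β − ψ = 47.0795°
θ_3 = φ − θ_1 − θ_2 = -17.0863° (wrapped to (-180°,180°])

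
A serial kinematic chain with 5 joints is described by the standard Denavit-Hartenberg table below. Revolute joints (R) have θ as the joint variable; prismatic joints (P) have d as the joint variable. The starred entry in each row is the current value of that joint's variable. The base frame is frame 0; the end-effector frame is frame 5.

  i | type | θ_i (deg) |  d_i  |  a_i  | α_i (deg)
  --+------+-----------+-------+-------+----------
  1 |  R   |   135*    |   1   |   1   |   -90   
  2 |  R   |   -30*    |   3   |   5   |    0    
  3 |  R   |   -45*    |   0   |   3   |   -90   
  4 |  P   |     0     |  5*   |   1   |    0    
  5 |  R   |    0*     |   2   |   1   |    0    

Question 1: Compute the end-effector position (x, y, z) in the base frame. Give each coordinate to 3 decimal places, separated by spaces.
-11.586 7.344 6.518

after link 1: o_1 = (-0.7071, 0.7071, 1.0000)
after link 2: o_2 = (-5.8903, 1.6476, 3.5000)
after link 3: o_3 = (-6.4393, 2.1967, 6.3978)
after link 4: o_4 = (-10.0374, 5.7948, 6.0696)
after link 5: o_5 = (-11.5864, 7.3438, 6.5179)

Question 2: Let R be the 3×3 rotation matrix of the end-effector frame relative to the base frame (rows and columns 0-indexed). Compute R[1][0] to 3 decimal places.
End-effector x-axis (col 0 of R) = (-0.1830,0.1830,0.9659)
R[1][0] = 0.1830

0.183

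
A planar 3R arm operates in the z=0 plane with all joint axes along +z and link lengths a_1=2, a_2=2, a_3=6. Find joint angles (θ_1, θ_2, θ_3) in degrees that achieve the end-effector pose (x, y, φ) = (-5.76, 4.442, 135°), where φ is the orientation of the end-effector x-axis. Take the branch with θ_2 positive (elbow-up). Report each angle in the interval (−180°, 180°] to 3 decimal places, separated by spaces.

wrist centre = target − a_3·(cos φ, sin φ) = (-1.5174, 0.1994)
cos θ_2 = (2.3421−2²−2²)/(2·2·2) = -0.7072; θ_2 = 135.0104° (elbow-up)
β = atan2(0.1994,-1.5174) = 172.5150°; ψ = atan2(1.4140,0.5855) = 67.5052°
θ_1 = β − ψ = 105.0098°
θ_3 = φ − θ_1 − θ_2 = -105.0202° (wrapped to (-180°,180°])

105.010 135.010 -105.020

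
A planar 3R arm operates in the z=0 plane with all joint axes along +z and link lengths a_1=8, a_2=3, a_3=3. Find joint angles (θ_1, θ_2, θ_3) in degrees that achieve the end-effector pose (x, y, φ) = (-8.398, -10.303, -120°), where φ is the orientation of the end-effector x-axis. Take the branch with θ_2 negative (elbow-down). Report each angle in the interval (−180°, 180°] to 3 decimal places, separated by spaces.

-120.003 -44.988 44.991

wrist centre = target − a_3·(cos φ, sin φ) = (-6.8980, -7.7049)
cos θ_2 = (106.9483−8²−3²)/(2·8·3) = 0.7073; θ_2 = -44.9880° (elbow-down)
β = atan2(-7.7049,-6.8980) = -131.8372°; ψ = atan2(-2.1209,10.1218) = -11.8343°
θ_1 = β − ψ = -120.0029°
θ_3 = φ − θ_1 − θ_2 = 44.9908° (wrapped to (-180°,180°])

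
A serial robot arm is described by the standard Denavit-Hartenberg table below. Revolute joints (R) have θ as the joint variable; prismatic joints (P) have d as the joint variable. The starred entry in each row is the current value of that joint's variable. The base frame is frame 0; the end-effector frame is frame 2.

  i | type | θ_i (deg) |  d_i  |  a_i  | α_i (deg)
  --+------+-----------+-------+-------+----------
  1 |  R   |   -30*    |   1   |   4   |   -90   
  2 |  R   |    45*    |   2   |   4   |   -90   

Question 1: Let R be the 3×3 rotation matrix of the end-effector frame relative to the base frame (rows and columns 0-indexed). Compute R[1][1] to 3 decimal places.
End-effector y-axis (col 1 of R) = (-0.5000,-0.8660,-0.0000)
R[1][1] = -0.8660

-0.866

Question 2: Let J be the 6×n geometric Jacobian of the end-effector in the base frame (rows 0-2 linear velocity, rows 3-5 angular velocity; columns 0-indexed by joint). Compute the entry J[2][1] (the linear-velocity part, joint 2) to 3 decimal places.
axis z_1 = (0.5000,0.8660,0.0000); lever o_n−o_1 = (3.4495,0.3178,-2.8284)
cross product → J_v[:, 1] = (-2.4495,1.4142,-2.8284)
J_ω[:, 1] = z_1
entry J[2][1] = -2.8284

-2.828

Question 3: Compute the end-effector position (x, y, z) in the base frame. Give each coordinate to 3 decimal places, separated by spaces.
6.914 -1.682 -1.828

after link 1: o_1 = (3.4641, -2.0000, 1.0000)
after link 2: o_2 = (6.9136, -1.6822, -1.8284)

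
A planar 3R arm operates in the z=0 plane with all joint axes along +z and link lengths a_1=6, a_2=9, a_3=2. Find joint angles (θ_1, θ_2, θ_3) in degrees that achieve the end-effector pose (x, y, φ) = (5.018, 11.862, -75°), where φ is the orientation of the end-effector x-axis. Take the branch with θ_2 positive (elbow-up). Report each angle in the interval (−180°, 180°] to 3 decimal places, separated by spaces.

53.859 30.008 -158.866

wrist centre = target − a_3·(cos φ, sin φ) = (4.5004, 13.7939)
cos θ_2 = (210.5236−6²−9²)/(2·6·9) = 0.8660; θ_2 = 30.0076° (elbow-up)
β = atan2(13.7939,4.5004) = 71.9306°; ψ = atan2(4.5010,13.7936) = 18.0721°
θ_1 = β − ψ = 53.8585°
θ_3 = φ − θ_1 − θ_2 = -158.8661° (wrapped to (-180°,180°])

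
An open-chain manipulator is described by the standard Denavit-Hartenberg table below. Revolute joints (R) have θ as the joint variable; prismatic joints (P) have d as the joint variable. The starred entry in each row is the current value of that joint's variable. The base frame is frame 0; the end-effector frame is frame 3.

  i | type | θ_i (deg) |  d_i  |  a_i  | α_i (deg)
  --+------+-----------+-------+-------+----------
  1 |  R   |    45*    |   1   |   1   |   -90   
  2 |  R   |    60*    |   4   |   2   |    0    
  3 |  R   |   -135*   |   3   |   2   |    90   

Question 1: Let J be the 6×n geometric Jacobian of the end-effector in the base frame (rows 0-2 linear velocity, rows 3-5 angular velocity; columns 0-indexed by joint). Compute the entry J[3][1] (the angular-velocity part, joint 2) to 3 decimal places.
-0.707

axis z_1 = (-0.7071,0.7071,0.0000); lever o_n−o_1 = (-3.8766,6.0229,0.1998)
cross product → J_v[:, 1] = (0.1413,0.1413,-1.5176)
J_ω[:, 1] = z_1
entry J[3][1] = -0.7071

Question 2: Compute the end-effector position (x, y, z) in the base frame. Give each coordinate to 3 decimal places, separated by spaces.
after link 1: o_1 = (0.7071, 0.7071, 1.0000)
after link 2: o_2 = (-1.4142, 4.2426, -0.7321)
after link 3: o_3 = (-3.1695, 6.7300, 1.1998)

-3.170 6.730 1.200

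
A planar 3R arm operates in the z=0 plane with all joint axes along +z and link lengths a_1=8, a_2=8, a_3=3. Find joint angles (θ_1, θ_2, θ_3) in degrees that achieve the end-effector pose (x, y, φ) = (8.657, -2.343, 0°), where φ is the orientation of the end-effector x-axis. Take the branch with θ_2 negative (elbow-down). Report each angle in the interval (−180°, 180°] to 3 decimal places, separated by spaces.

45.001 -134.999 89.998

wrist centre = target − a_3·(cos φ, sin φ) = (5.6570, -2.3430)
cos θ_2 = (37.4913−8²−8²)/(2·8·8) = -0.7071; θ_2 = -134.9994° (elbow-down)
β = atan2(-2.3430,5.6570) = -22.4982°; ψ = atan2(-5.6569,2.3432) = -67.4997°
θ_1 = β − ψ = 45.0015°
θ_3 = φ − θ_1 − θ_2 = 89.9979° (wrapped to (-180°,180°])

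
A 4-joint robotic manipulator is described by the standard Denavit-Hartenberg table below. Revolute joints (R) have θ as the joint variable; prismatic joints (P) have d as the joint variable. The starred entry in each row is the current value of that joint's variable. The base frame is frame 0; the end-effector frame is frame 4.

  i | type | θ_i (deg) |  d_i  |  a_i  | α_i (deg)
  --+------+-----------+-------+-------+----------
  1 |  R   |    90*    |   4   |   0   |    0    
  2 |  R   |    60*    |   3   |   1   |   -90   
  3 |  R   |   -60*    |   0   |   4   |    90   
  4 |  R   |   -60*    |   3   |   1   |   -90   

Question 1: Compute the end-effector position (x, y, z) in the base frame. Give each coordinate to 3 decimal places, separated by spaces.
after link 1: o_1 = (0.0000, 0.0000, 4.0000)
after link 2: o_2 = (-0.8660, 0.5000, 7.0000)
after link 3: o_3 = (-2.5981, 1.5000, 10.4641)
after link 4: o_4 = (-0.1316, 1.0760, 12.3971)

-0.132 1.076 12.397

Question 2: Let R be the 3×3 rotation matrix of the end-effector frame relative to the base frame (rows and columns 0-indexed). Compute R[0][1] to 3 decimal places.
-0.750

End-effector y-axis (col 1 of R) = (-0.7500,0.4330,-0.5000)
R[0][1] = -0.7500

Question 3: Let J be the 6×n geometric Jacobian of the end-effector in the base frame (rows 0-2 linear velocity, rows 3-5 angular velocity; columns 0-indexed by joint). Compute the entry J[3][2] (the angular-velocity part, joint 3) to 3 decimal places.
axis z_2 = (-0.5000,-0.8660,0.0000); lever o_n−o_2 = (0.7345,0.5760,5.3971)
cross product → J_v[:, 2] = (-4.6740,2.6986,0.3481)
J_ω[:, 2] = z_2
entry J[3][2] = -0.5000

-0.500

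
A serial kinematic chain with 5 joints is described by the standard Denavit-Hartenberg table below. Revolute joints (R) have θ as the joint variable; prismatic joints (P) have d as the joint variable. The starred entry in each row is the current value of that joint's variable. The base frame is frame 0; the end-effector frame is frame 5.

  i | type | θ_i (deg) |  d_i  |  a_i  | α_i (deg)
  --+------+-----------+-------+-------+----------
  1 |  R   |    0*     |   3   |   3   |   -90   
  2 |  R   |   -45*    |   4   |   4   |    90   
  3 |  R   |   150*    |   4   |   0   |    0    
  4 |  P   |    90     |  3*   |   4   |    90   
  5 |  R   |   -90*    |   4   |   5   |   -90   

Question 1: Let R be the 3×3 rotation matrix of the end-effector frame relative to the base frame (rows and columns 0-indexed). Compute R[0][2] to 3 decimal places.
-0.354

End-effector z-axis (col 2 of R) = (-0.3536,-0.8660,-0.3536)
R[0][2] = -0.3536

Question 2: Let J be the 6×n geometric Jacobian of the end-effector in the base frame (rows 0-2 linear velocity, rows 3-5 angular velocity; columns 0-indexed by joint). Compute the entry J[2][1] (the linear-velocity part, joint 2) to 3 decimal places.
axis z_1 = (0.0000,1.0000,0.0000); lever o_n−o_1 = (-2.4495,2.5359,0.3789)
cross product → J_v[:, 1] = (0.3789,-0.0000,2.4495)
J_ω[:, 1] = z_1
entry J[2][1] = 2.4495

2.449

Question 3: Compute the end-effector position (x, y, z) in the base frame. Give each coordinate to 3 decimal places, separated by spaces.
after link 1: o_1 = (3.0000, 0.0000, 3.0000)
after link 2: o_2 = (5.8284, 4.0000, 5.8284)
after link 3: o_3 = (3.0000, 4.0000, 8.6569)
after link 4: o_4 = (-0.5355, 0.5359, 9.3640)
after link 5: o_5 = (0.5505, 2.5359, 3.3789)

0.551 2.536 3.379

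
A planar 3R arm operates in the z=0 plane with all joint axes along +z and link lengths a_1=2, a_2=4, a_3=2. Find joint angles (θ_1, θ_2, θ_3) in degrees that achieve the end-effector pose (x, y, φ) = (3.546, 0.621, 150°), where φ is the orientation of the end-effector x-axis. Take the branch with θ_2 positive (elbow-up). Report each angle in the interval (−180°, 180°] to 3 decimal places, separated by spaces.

-44.996 59.994 135.002

wrist centre = target − a_3·(cos φ, sin φ) = (5.2781, -0.3790)
cos θ_2 = (28.0015−2²−4²)/(2·2·4) = 0.5001; θ_2 = 59.9940° (elbow-up)
β = atan2(-0.3790,5.2781) = -4.1072°; ψ = atan2(3.4639,4.0004) = 40.8891°
θ_1 = β − ψ = -44.9963°
θ_3 = φ − θ_1 − θ_2 = 135.0023° (wrapped to (-180°,180°])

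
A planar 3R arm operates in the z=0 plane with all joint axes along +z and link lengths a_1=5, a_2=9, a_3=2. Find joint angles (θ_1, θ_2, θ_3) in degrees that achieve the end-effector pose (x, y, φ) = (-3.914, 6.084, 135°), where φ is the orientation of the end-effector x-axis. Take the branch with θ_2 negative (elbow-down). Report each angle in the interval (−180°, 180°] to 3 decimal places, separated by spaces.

-119.998 -150.002 45.000

wrist centre = target − a_3·(cos φ, sin φ) = (-2.4998, 4.6698)
cos θ_2 = (28.0558−5²−9²)/(2·5·9) = -0.8660; θ_2 = -150.0024° (elbow-down)
β = atan2(4.6698,-2.4998) = 118.1606°; ψ = atan2(-4.4997,-2.7944) = -121.8414°
θ_1 = β − ψ = 240.0020°
θ_3 = φ − θ_1 − θ_2 = 45.0004° (wrapped to (-180°,180°])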